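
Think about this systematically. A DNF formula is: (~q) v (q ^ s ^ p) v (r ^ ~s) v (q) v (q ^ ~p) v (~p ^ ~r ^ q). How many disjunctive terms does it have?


A DNF formula is a disjunction of terms (conjunctions).
Terms are separated by v.
Counting the disjuncts: 6 terms.

6


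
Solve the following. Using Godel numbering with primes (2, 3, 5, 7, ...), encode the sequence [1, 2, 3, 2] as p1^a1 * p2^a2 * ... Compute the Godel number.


Encode each element as an exponent of the corresponding prime:
  2^1 = 2
  3^2 = 9
  5^3 = 125
  7^2 = 49
Product = 2 * 9 * 125 * 49 = 110250

110250


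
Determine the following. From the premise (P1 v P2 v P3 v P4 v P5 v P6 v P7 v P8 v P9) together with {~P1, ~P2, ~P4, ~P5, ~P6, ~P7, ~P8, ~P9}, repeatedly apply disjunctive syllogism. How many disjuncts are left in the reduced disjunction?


Original disjuncts (9): P1, P2, P3, P4, P5, P6, P7, P8, P9
Negated (eliminate): ~P1, ~P2, ~P4, ~P5, ~P6, ~P7, ~P8, ~P9
Remaining disjuncts: P3
Count = 9 - 8 = 1

1


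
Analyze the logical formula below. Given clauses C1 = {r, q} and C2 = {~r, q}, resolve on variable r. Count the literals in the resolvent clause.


Remove r from C1 and ~r from C2.
C1 remainder: {q}
C2 remainder: {q}
Union (resolvent): {q}
Resolvent has 1 literal(s).

1


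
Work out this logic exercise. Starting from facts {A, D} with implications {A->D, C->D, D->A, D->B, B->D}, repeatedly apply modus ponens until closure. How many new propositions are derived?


Initial facts: {A, D}
Apply modus ponens to closure:
  D and D->B  =>  B
Final known: {A, B, D}
New propositions: {B}
Count = 1

1


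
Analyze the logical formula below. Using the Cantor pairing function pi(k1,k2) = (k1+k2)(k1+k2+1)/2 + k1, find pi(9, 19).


k1 + k2 = 28
(k1+k2)(k1+k2+1)/2 = 28 * 29 / 2 = 406
pi = 406 + 9 = 415

415


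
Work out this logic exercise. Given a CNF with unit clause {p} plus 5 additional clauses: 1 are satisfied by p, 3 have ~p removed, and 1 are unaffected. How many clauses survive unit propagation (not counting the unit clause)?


Satisfied (removed): 1
Shortened (remain): 3
Unchanged (remain): 1
Remaining = 3 + 1 = 4

4


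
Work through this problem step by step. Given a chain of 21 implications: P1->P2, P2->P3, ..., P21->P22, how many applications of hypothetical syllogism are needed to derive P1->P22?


With 21 implications in a chain connecting 22 propositions:
P1->P2, P2->P3, ..., P21->P22
Steps needed = (number of implications) - 1 = 21 - 1 = 20

20


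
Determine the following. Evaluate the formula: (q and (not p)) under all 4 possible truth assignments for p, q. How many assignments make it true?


Check all 4 assignments:
p=0, q=0: 0
p=0, q=1: 1
p=1, q=0: 0
p=1, q=1: 0
Count of True = 1

1


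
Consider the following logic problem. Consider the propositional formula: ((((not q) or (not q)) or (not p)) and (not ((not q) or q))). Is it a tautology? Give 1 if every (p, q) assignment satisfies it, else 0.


Check all 4 assignments:
p=0, q=0: 0
p=0, q=1: 0
p=1, q=0: 0
p=1, q=1: 0
Satisfying count = 0/4.
Tautology iff count = 4: no.

0


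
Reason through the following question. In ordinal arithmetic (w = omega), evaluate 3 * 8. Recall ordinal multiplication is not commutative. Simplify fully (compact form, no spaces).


Compute 3 * 8.
Ordinal * is associative and left-distributive over +, but NOT commutative; for finite n>1, n*w = w but w*n stays w*n.
Both finite; ordinal * agrees with natural *: 3 * 8 = 24.
Result = 24

24


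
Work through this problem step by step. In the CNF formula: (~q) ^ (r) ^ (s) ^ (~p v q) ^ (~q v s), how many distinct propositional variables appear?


Identify each variable that appears in the formula.
Variables found: p, q, r, s
Count = 4

4


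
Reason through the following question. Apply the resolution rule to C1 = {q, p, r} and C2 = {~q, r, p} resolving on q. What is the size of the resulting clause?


Remove q from C1 and ~q from C2.
C1 remainder: {p, r}
C2 remainder: {r, p}
Union (resolvent): {p, r}
Resolvent has 2 literal(s).

2


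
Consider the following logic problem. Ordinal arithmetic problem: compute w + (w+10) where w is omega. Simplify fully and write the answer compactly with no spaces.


Compute w + (w+10).
Ordinal + is associative but NOT commutative; for finite n>0, n + w = w but w + n stays w+n.
w + (w+10) = (w+w) + 10 = w*2+10.
Result = w*2+10

w*2+10


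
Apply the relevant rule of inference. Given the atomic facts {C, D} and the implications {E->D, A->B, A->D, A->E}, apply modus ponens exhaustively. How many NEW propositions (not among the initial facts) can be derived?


Initial facts: {C, D}
Apply modus ponens to closure:
  (no implication fires)
Final known: {C, D}
New propositions: {(none)}
Count = 0

0


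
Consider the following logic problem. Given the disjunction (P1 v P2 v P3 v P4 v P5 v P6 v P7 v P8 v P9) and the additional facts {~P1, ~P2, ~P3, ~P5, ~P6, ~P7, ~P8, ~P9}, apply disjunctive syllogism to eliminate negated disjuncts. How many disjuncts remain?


Original disjuncts (9): P1, P2, P3, P4, P5, P6, P7, P8, P9
Negated (eliminate): ~P1, ~P2, ~P3, ~P5, ~P6, ~P7, ~P8, ~P9
Remaining disjuncts: P4
Count = 9 - 8 = 1

1


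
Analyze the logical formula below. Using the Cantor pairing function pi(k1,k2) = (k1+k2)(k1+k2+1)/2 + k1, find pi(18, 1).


k1 + k2 = 19
(k1+k2)(k1+k2+1)/2 = 19 * 20 / 2 = 190
pi = 190 + 18 = 208

208


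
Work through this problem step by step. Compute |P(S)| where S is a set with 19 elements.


The power set of a set with n elements has 2^n elements.
|P(S)| = 2^19 = 524288

524288


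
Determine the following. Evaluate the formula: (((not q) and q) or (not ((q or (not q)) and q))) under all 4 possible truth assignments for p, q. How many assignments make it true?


Check all 4 assignments:
p=0, q=0: 1
p=0, q=1: 0
p=1, q=0: 1
p=1, q=1: 0
Count of True = 2

2


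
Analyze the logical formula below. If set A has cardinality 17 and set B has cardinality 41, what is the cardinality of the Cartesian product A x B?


The Cartesian product A x B contains all ordered pairs (a, b).
|A x B| = |A| * |B| = 17 * 41 = 697

697


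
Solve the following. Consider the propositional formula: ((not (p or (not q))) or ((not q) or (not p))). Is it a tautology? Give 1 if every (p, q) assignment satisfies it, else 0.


Check all 4 assignments:
p=0, q=0: 1
p=0, q=1: 1
p=1, q=0: 1
p=1, q=1: 0
Satisfying count = 3/4.
Tautology iff count = 4: no.

0


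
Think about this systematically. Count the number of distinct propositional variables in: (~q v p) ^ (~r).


Identify each variable that appears in the formula.
Variables found: p, q, r
Count = 3

3


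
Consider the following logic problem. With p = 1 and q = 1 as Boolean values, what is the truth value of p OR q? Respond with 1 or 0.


p = 1, q = 1
Operation: p OR q
Evaluate: 1 OR 1 = 1

1


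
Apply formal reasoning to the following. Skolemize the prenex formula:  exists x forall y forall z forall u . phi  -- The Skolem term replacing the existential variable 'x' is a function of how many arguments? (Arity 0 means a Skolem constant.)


Quantifier prefix: exists x forall y forall z forall u
'x' is existentially quantified at position 1.
No universal quantifiers precede it.
Skolem function arity = 0 (a Skolem constant)

0


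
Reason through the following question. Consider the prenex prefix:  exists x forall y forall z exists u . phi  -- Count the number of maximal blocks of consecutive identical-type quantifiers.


Quantifier-type sequence: E A A E  (A=forall, E=exists)
Group into maximal same-type runs:
  Ex1 | Ax2 | Ex1
Number of blocks = 3

3


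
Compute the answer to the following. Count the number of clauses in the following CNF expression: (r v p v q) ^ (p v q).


A CNF formula is a conjunction of clauses.
Clauses are separated by ^.
Counting the conjuncts: 2 clauses.

2


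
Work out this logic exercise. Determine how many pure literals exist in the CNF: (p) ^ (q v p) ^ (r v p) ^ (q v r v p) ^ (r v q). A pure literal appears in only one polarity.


Check each variable for pure literal status:
p: pure positive
q: pure positive
r: pure positive
Pure literal count = 3

3


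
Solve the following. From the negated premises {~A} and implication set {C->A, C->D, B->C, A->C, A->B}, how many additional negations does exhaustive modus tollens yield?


Initial negated facts: {~A}
Apply modus tollens to closure:
  ~A and C->A  =>  ~C
  ~C and B->C  =>  ~B
Final negated: {~A, ~B, ~C}
New negations: {~B, ~C}
Count = 2

2


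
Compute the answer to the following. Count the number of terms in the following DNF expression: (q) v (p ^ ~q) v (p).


A DNF formula is a disjunction of terms (conjunctions).
Terms are separated by v.
Counting the disjuncts: 3 terms.

3


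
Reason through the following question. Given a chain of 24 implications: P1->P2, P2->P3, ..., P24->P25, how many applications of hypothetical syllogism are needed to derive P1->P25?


With 24 implications in a chain connecting 25 propositions:
P1->P2, P2->P3, ..., P24->P25
Steps needed = (number of implications) - 1 = 24 - 1 = 23

23


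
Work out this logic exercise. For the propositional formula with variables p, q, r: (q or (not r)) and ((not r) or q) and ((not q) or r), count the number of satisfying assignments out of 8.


Evaluate all 8 assignments for p, q, r:
p=0, q=0, r=0: 1
p=0, q=0, r=1: 0
p=0, q=1, r=0: 0
p=0, q=1, r=1: 1
p=1, q=0, r=0: 1
p=1, q=0, r=1: 0
p=1, q=1, r=0: 0
p=1, q=1, r=1: 1
Satisfying count = 4

4


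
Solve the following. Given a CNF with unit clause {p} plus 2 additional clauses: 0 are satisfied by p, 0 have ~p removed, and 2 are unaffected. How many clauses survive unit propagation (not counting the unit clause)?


Satisfied (removed): 0
Shortened (remain): 0
Unchanged (remain): 2
Remaining = 0 + 2 = 2

2


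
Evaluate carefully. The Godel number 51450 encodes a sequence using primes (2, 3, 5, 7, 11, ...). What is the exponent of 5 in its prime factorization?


Factorize 51450 by dividing by 5 repeatedly.
Division steps: 5 divides 51450 exactly 2 time(s).
Exponent of 5 = 2

2


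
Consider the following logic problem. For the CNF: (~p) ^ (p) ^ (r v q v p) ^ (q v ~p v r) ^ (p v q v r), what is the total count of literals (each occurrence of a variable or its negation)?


Counting literals in each clause:
Clause 1: 1 literal(s)
Clause 2: 1 literal(s)
Clause 3: 3 literal(s)
Clause 4: 3 literal(s)
Clause 5: 3 literal(s)
Total = 11

11


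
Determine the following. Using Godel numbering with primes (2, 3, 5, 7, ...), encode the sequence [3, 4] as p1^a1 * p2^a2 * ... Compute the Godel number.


Encode each element as an exponent of the corresponding prime:
  2^3 = 8
  3^4 = 81
Product = 8 * 81 = 648

648


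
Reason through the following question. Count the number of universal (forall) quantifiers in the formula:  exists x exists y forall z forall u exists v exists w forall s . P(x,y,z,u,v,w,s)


Quantifier prefix: exists x exists y forall z forall u exists v exists w forall s
Mark each quantifier type:
  E E U U E E U
Universal count = 3, Existential count = 4
Asked for universal (forall) quantifiers: 3

3


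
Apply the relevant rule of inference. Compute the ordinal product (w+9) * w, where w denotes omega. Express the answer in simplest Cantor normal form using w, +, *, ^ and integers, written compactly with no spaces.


Compute (w+9) * w.
Ordinal * is associative and left-distributive over +, but NOT commutative; for finite n>1, n*w = w but w*n stays w*n.
(w+9) * w = sup{(w+9)*k : k<w} = sup{w*k+9} = w^2 (the +9 tail is absorbed in the limit).
Result = w^2

w^2


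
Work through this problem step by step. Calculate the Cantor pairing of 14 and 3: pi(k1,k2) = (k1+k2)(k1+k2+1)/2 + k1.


k1 + k2 = 17
(k1+k2)(k1+k2+1)/2 = 17 * 18 / 2 = 153
pi = 153 + 14 = 167

167


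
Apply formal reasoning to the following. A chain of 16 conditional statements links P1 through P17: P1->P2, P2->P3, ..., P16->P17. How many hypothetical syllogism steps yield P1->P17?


With 16 implications in a chain connecting 17 propositions:
P1->P2, P2->P3, ..., P16->P17
Steps needed = (number of implications) - 1 = 16 - 1 = 15

15


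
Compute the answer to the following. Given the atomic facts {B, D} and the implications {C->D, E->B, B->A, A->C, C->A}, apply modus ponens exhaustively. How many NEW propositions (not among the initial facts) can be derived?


Initial facts: {B, D}
Apply modus ponens to closure:
  B and B->A  =>  A
  A and A->C  =>  C
Final known: {A, B, C, D}
New propositions: {A, C}
Count = 2

2


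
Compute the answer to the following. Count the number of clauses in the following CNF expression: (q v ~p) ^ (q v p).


A CNF formula is a conjunction of clauses.
Clauses are separated by ^.
Counting the conjuncts: 2 clauses.

2


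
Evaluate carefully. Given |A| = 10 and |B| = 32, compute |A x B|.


The Cartesian product A x B contains all ordered pairs (a, b).
|A x B| = |A| * |B| = 10 * 32 = 320

320


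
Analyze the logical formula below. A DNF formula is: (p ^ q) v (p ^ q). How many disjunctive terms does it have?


A DNF formula is a disjunction of terms (conjunctions).
Terms are separated by v.
Counting the disjuncts: 2 terms.

2


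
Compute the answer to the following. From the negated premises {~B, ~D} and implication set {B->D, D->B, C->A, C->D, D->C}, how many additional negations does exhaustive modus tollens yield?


Initial negated facts: {~B, ~D}
Apply modus tollens to closure:
  ~D and C->D  =>  ~C
Final negated: {~B, ~C, ~D}
New negations: {~C}
Count = 1

1


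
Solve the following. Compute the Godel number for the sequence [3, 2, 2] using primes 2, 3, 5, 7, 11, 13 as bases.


Encode each element as an exponent of the corresponding prime:
  2^3 = 8
  3^2 = 9
  5^2 = 25
Product = 8 * 9 * 25 = 1800

1800


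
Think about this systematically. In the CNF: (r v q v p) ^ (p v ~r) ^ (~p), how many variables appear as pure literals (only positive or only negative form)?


Check each variable for pure literal status:
p: mixed (not pure)
q: pure positive
r: mixed (not pure)
Pure literal count = 1

1


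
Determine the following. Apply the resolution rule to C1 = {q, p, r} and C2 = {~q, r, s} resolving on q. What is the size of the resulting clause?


Remove q from C1 and ~q from C2.
C1 remainder: {p, r}
C2 remainder: {r, s}
Union (resolvent): {p, r, s}
Resolvent has 3 literal(s).

3


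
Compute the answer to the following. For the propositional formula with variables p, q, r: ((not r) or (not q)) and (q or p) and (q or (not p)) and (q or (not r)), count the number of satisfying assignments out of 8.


Evaluate all 8 assignments for p, q, r:
p=0, q=0, r=0: 0
p=0, q=0, r=1: 0
p=0, q=1, r=0: 1
p=0, q=1, r=1: 0
p=1, q=0, r=0: 0
p=1, q=0, r=1: 0
p=1, q=1, r=0: 1
p=1, q=1, r=1: 0
Satisfying count = 2

2


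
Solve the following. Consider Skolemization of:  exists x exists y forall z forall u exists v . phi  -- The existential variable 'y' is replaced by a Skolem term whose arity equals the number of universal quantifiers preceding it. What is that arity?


Quantifier prefix: exists x exists y forall z forall u exists v
'y' is existentially quantified at position 2.
No universal quantifiers precede it.
Skolem function arity = 0 (a Skolem constant)

0


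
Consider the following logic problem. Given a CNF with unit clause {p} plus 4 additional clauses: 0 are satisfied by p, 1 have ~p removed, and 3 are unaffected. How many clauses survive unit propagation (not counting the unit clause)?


Satisfied (removed): 0
Shortened (remain): 1
Unchanged (remain): 3
Remaining = 1 + 3 = 4

4


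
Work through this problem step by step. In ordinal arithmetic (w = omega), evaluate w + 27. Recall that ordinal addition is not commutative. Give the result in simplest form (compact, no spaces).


Compute w + 27.
Ordinal + is associative but NOT commutative; for finite n>0, n + w = w but w + n stays w+n.
w + 27 is already in normal form (a successor ordinal beyond w).
Result = w+27

w+27


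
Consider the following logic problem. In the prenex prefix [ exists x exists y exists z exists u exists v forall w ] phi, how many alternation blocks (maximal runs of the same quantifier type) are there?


Quantifier-type sequence: E E E E E A  (A=forall, E=exists)
Group into maximal same-type runs:
  Ex5 | Ax1
Number of blocks = 2

2


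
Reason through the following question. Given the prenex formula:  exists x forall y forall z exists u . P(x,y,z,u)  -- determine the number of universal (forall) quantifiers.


Quantifier prefix: exists x forall y forall z exists u
Mark each quantifier type:
  E U U E
Universal count = 2, Existential count = 2
Asked for universal (forall) quantifiers: 2

2


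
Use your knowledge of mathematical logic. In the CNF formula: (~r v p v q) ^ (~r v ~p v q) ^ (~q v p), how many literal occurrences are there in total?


Counting literals in each clause:
Clause 1: 3 literal(s)
Clause 2: 3 literal(s)
Clause 3: 2 literal(s)
Total = 8

8


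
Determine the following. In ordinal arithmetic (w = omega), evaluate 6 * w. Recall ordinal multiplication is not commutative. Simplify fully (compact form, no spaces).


Compute 6 * w.
Ordinal * is associative and left-distributive over +, but NOT commutative; for finite n>1, n*w = w but w*n stays w*n.
For finite n>0, n * w = sup{n*k : k<w} = w. So 6 * w = w.
Result = w

w


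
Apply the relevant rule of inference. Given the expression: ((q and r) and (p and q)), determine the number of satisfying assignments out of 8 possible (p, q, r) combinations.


Check all 8 assignments:
p=0, q=0, r=0: 0
p=0, q=0, r=1: 0
p=0, q=1, r=0: 0
p=0, q=1, r=1: 0
p=1, q=0, r=0: 0
p=1, q=0, r=1: 0
p=1, q=1, r=0: 0
p=1, q=1, r=1: 1
Count of True = 1

1


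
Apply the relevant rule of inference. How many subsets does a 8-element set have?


The power set of a set with n elements has 2^n elements.
|P(S)| = 2^8 = 256

256


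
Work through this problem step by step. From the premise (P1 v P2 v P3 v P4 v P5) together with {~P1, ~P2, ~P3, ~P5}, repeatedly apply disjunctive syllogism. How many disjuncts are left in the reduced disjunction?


Original disjuncts (5): P1, P2, P3, P4, P5
Negated (eliminate): ~P1, ~P2, ~P3, ~P5
Remaining disjuncts: P4
Count = 5 - 4 = 1

1


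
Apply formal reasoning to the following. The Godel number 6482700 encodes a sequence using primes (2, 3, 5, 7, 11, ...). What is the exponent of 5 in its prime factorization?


Factorize 6482700 by dividing by 5 repeatedly.
Division steps: 5 divides 6482700 exactly 2 time(s).
Exponent of 5 = 2

2


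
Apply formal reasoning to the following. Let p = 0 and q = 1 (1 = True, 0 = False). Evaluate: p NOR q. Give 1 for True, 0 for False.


p = 0, q = 1
Operation: p NOR q
Evaluate: 0 NOR 1 = 0

0


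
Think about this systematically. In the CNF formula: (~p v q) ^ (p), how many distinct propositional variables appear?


Identify each variable that appears in the formula.
Variables found: p, q
Count = 2

2


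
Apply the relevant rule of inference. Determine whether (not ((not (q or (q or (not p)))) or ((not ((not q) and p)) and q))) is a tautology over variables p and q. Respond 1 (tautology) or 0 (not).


Check all 4 assignments:
p=0, q=0: 1
p=0, q=1: 0
p=1, q=0: 0
p=1, q=1: 0
Satisfying count = 1/4.
Tautology iff count = 4: no.

0


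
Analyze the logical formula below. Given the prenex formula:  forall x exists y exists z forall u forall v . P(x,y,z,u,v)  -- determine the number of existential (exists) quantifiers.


Quantifier prefix: forall x exists y exists z forall u forall v
Mark each quantifier type:
  U E E U U
Universal count = 3, Existential count = 2
Asked for existential (exists) quantifiers: 2

2


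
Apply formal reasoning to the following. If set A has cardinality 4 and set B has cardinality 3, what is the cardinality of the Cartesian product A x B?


The Cartesian product A x B contains all ordered pairs (a, b).
|A x B| = |A| * |B| = 4 * 3 = 12

12


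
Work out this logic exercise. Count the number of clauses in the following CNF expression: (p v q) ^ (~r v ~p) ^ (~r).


A CNF formula is a conjunction of clauses.
Clauses are separated by ^.
Counting the conjuncts: 3 clauses.

3


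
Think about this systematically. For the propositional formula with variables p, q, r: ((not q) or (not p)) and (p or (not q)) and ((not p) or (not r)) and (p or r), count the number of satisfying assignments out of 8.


Evaluate all 8 assignments for p, q, r:
p=0, q=0, r=0: 0
p=0, q=0, r=1: 1
p=0, q=1, r=0: 0
p=0, q=1, r=1: 0
p=1, q=0, r=0: 1
p=1, q=0, r=1: 0
p=1, q=1, r=0: 0
p=1, q=1, r=1: 0
Satisfying count = 2

2


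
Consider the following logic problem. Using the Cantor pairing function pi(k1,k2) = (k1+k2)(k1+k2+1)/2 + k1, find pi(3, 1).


k1 + k2 = 4
(k1+k2)(k1+k2+1)/2 = 4 * 5 / 2 = 10
pi = 10 + 3 = 13

13


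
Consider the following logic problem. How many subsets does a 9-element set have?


The power set of a set with n elements has 2^n elements.
|P(S)| = 2^9 = 512

512


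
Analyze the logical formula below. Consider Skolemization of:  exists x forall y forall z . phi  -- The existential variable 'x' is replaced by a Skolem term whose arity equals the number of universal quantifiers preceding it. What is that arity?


Quantifier prefix: exists x forall y forall z
'x' is existentially quantified at position 1.
No universal quantifiers precede it.
Skolem function arity = 0 (a Skolem constant)

0


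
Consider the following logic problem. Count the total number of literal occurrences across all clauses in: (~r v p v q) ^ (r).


Counting literals in each clause:
Clause 1: 3 literal(s)
Clause 2: 1 literal(s)
Total = 4

4


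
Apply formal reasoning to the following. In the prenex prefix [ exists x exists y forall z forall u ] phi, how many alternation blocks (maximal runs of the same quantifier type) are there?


Quantifier-type sequence: E E A A  (A=forall, E=exists)
Group into maximal same-type runs:
  Ex2 | Ax2
Number of blocks = 2

2


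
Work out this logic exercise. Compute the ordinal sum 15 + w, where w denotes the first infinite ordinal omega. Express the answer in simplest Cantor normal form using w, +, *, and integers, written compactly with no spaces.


Compute 15 + w.
Ordinal + is associative but NOT commutative; for finite n>0, n + w = w but w + n stays w+n.
Any finite left addend is absorbed by w on the right: 15 + w = w.
Result = w

w


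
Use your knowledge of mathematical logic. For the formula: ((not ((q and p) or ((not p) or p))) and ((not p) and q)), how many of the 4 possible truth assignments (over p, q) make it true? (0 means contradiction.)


Check all 4 assignments:
p=0, q=0: 0
p=0, q=1: 0
p=1, q=0: 0
p=1, q=1: 0
Count of True = 0

0


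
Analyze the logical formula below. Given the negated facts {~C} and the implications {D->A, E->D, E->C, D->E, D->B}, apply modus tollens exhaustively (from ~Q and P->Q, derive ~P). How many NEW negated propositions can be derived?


Initial negated facts: {~C}
Apply modus tollens to closure:
  ~C and E->C  =>  ~E
  ~E and D->E  =>  ~D
Final negated: {~C, ~D, ~E}
New negations: {~D, ~E}
Count = 2

2


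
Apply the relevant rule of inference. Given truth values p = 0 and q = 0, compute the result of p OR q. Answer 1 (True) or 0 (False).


p = 0, q = 0
Operation: p OR q
Evaluate: 0 OR 0 = 0

0


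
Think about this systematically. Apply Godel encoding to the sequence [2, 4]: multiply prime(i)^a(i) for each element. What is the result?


Encode each element as an exponent of the corresponding prime:
  2^2 = 4
  3^4 = 81
Product = 4 * 81 = 324

324


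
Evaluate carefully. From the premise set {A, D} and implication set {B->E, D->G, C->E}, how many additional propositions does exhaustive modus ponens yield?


Initial facts: {A, D}
Apply modus ponens to closure:
  D and D->G  =>  G
Final known: {A, D, G}
New propositions: {G}
Count = 1

1


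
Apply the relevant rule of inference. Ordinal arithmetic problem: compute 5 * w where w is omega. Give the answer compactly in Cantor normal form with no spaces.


Compute 5 * w.
Ordinal * is associative and left-distributive over +, but NOT commutative; for finite n>1, n*w = w but w*n stays w*n.
For finite n>0, n * w = sup{n*k : k<w} = w. So 5 * w = w.
Result = w

w


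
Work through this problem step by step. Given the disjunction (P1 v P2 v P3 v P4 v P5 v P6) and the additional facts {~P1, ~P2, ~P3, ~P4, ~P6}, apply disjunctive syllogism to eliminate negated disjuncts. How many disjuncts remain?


Original disjuncts (6): P1, P2, P3, P4, P5, P6
Negated (eliminate): ~P1, ~P2, ~P3, ~P4, ~P6
Remaining disjuncts: P5
Count = 6 - 5 = 1

1


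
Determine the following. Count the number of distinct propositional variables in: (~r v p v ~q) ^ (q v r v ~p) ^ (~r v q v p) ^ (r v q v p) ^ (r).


Identify each variable that appears in the formula.
Variables found: p, q, r
Count = 3

3


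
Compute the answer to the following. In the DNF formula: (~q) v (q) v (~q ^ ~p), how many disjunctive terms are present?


A DNF formula is a disjunction of terms (conjunctions).
Terms are separated by v.
Counting the disjuncts: 3 terms.

3


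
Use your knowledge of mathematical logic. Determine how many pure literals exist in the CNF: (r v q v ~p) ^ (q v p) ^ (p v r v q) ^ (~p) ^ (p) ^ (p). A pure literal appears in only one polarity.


Check each variable for pure literal status:
p: mixed (not pure)
q: pure positive
r: pure positive
Pure literal count = 2

2


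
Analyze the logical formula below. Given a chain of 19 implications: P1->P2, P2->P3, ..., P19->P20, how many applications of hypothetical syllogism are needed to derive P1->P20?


With 19 implications in a chain connecting 20 propositions:
P1->P2, P2->P3, ..., P19->P20
Steps needed = (number of implications) - 1 = 19 - 1 = 18

18


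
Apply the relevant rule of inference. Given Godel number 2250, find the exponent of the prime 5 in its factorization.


Factorize 2250 by dividing by 5 repeatedly.
Division steps: 5 divides 2250 exactly 3 time(s).
Exponent of 5 = 3

3


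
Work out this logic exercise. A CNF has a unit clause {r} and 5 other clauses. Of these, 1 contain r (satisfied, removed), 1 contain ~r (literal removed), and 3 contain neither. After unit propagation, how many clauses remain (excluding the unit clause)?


Satisfied (removed): 1
Shortened (remain): 1
Unchanged (remain): 3
Remaining = 1 + 3 = 4

4


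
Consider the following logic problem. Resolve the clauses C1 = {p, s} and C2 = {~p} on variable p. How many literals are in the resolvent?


Remove p from C1 and ~p from C2.
C1 remainder: {s}
C2 remainder: {}
Union (resolvent): {s}
Resolvent has 1 literal(s).

1


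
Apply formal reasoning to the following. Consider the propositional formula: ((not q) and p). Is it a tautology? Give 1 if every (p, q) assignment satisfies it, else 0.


Check all 4 assignments:
p=0, q=0: 0
p=0, q=1: 0
p=1, q=0: 1
p=1, q=1: 0
Satisfying count = 1/4.
Tautology iff count = 4: no.

0


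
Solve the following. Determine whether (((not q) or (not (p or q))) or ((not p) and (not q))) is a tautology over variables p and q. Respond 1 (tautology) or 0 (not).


Check all 4 assignments:
p=0, q=0: 1
p=0, q=1: 0
p=1, q=0: 1
p=1, q=1: 0
Satisfying count = 2/4.
Tautology iff count = 4: no.

0


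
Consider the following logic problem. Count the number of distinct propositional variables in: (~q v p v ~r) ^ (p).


Identify each variable that appears in the formula.
Variables found: p, q, r
Count = 3

3


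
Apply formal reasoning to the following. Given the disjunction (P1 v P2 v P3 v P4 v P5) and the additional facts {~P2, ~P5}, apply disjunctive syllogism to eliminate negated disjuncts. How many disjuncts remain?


Original disjuncts (5): P1, P2, P3, P4, P5
Negated (eliminate): ~P2, ~P5
Remaining disjuncts: P1, P3, P4
Count = 5 - 2 = 3

3


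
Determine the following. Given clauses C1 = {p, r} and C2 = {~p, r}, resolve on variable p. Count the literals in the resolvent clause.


Remove p from C1 and ~p from C2.
C1 remainder: {r}
C2 remainder: {r}
Union (resolvent): {r}
Resolvent has 1 literal(s).

1


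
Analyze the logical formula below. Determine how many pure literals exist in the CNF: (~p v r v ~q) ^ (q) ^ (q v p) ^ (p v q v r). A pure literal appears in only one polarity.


Check each variable for pure literal status:
p: mixed (not pure)
q: mixed (not pure)
r: pure positive
Pure literal count = 1

1


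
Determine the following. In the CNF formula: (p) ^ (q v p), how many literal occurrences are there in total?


Counting literals in each clause:
Clause 1: 1 literal(s)
Clause 2: 2 literal(s)
Total = 3

3


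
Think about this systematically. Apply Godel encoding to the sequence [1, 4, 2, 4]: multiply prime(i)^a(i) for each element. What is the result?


Encode each element as an exponent of the corresponding prime:
  2^1 = 2
  3^4 = 81
  5^2 = 25
  7^4 = 2401
Product = 2 * 81 * 25 * 2401 = 9724050

9724050


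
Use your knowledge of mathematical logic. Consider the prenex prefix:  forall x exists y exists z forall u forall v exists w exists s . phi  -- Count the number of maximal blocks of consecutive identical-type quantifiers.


Quantifier-type sequence: A E E A A E E  (A=forall, E=exists)
Group into maximal same-type runs:
  Ax1 | Ex2 | Ax2 | Ex2
Number of blocks = 4

4


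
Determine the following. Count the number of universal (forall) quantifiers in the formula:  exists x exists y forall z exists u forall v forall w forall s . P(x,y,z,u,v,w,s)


Quantifier prefix: exists x exists y forall z exists u forall v forall w forall s
Mark each quantifier type:
  E E U E U U U
Universal count = 4, Existential count = 3
Asked for universal (forall) quantifiers: 4

4


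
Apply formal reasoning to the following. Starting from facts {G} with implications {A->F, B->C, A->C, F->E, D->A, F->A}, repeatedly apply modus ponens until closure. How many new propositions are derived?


Initial facts: {G}
Apply modus ponens to closure:
  (no implication fires)
Final known: {G}
New propositions: {(none)}
Count = 0

0


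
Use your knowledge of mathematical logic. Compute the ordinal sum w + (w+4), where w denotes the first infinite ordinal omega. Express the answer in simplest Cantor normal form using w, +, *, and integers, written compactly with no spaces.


Compute w + (w+4).
Ordinal + is associative but NOT commutative; for finite n>0, n + w = w but w + n stays w+n.
w + (w+4) = (w+w) + 4 = w*2+4.
Result = w*2+4

w*2+4


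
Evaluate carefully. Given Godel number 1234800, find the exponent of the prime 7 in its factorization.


Factorize 1234800 by dividing by 7 repeatedly.
Division steps: 7 divides 1234800 exactly 3 time(s).
Exponent of 7 = 3

3


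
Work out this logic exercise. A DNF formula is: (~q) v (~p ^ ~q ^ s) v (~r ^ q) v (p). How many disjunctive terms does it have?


A DNF formula is a disjunction of terms (conjunctions).
Terms are separated by v.
Counting the disjuncts: 4 terms.

4


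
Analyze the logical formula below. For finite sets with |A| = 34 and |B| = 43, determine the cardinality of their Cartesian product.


The Cartesian product A x B contains all ordered pairs (a, b).
|A x B| = |A| * |B| = 34 * 43 = 1462

1462


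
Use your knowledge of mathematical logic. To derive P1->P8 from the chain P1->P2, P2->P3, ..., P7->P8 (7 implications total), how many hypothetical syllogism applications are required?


With 7 implications in a chain connecting 8 propositions:
P1->P2, P2->P3, ..., P7->P8
Steps needed = (number of implications) - 1 = 7 - 1 = 6

6


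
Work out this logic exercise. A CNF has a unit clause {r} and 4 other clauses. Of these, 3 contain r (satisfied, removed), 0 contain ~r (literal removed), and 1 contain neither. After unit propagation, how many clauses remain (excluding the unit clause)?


Satisfied (removed): 3
Shortened (remain): 0
Unchanged (remain): 1
Remaining = 0 + 1 = 1

1


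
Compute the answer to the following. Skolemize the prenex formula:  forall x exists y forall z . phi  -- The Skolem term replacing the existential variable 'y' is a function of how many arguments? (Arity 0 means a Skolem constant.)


Quantifier prefix: forall x exists y forall z
'y' is existentially quantified at position 2.
Universal variables preceding it: x
Skolem function arity = 1

1


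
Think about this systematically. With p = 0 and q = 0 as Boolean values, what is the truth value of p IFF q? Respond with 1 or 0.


p = 0, q = 0
Operation: p IFF q
Evaluate: 0 IFF 0 = 1

1


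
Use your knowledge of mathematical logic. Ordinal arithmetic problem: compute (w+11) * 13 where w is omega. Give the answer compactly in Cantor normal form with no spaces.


Compute (w+11) * 13.
Ordinal * is associative and left-distributive over +, but NOT commutative; for finite n>1, n*w = w but w*n stays w*n.
(w+11) * 13 = (w+11) repeated 13 times. Each intermediate +11 is absorbed by the following w; only the last survives: w*13+11.
Result = w*13+11

w*13+11


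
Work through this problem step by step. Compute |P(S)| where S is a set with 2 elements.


The power set of a set with n elements has 2^n elements.
|P(S)| = 2^2 = 4

4


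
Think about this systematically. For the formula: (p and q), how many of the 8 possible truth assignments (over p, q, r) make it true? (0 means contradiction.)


Check all 8 assignments:
p=0, q=0, r=0: 0
p=0, q=0, r=1: 0
p=0, q=1, r=0: 0
p=0, q=1, r=1: 0
p=1, q=0, r=0: 0
p=1, q=0, r=1: 0
p=1, q=1, r=0: 1
p=1, q=1, r=1: 1
Count of True = 2

2


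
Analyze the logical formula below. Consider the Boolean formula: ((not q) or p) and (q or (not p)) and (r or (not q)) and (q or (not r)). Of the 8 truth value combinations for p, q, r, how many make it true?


Evaluate all 8 assignments for p, q, r:
p=0, q=0, r=0: 1
p=0, q=0, r=1: 0
p=0, q=1, r=0: 0
p=0, q=1, r=1: 0
p=1, q=0, r=0: 0
p=1, q=0, r=1: 0
p=1, q=1, r=0: 0
p=1, q=1, r=1: 1
Satisfying count = 2

2


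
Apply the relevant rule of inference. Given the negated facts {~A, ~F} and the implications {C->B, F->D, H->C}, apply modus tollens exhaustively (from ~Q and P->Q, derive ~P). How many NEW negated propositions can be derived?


Initial negated facts: {~A, ~F}
Apply modus tollens to closure:
  (no implication fires)
Final negated: {~A, ~F}
New negations: {(none)}
Count = 0

0


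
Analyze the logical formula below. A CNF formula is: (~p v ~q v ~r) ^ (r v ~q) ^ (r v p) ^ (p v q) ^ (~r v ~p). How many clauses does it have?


A CNF formula is a conjunction of clauses.
Clauses are separated by ^.
Counting the conjuncts: 5 clauses.

5


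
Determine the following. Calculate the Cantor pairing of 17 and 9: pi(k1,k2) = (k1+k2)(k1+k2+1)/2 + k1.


k1 + k2 = 26
(k1+k2)(k1+k2+1)/2 = 26 * 27 / 2 = 351
pi = 351 + 17 = 368

368


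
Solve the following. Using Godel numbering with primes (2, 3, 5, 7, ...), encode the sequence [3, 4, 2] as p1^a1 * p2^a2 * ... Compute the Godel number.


Encode each element as an exponent of the corresponding prime:
  2^3 = 8
  3^4 = 81
  5^2 = 25
Product = 8 * 81 * 25 = 16200

16200


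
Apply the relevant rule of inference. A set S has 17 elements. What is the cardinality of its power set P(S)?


The power set of a set with n elements has 2^n elements.
|P(S)| = 2^17 = 131072

131072


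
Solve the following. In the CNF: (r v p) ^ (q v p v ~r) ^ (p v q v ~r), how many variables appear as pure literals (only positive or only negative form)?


Check each variable for pure literal status:
p: pure positive
q: pure positive
r: mixed (not pure)
Pure literal count = 2

2


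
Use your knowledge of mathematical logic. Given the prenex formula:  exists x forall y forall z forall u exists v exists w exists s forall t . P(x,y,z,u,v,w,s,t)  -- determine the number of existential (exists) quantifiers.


Quantifier prefix: exists x forall y forall z forall u exists v exists w exists s forall t
Mark each quantifier type:
  E U U U E E E U
Universal count = 4, Existential count = 4
Asked for existential (exists) quantifiers: 4

4


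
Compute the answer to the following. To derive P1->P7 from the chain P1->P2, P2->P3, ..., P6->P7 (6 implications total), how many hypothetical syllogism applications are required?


With 6 implications in a chain connecting 7 propositions:
P1->P2, P2->P3, ..., P6->P7
Steps needed = (number of implications) - 1 = 6 - 1 = 5

5


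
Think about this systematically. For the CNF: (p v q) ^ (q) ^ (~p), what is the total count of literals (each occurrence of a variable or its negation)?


Counting literals in each clause:
Clause 1: 2 literal(s)
Clause 2: 1 literal(s)
Clause 3: 1 literal(s)
Total = 4

4


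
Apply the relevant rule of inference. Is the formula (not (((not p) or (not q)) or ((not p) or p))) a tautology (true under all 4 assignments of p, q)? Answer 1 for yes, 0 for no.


Check all 4 assignments:
p=0, q=0: 0
p=0, q=1: 0
p=1, q=0: 0
p=1, q=1: 0
Satisfying count = 0/4.
Tautology iff count = 4: no.

0


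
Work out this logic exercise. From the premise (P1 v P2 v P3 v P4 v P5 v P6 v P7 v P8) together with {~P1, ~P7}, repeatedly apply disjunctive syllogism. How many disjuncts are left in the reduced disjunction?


Original disjuncts (8): P1, P2, P3, P4, P5, P6, P7, P8
Negated (eliminate): ~P1, ~P7
Remaining disjuncts: P2, P3, P4, P5, P6, P8
Count = 8 - 2 = 6

6


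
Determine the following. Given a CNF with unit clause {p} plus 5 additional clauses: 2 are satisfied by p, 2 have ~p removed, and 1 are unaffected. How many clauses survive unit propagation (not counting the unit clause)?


Satisfied (removed): 2
Shortened (remain): 2
Unchanged (remain): 1
Remaining = 2 + 1 = 3

3


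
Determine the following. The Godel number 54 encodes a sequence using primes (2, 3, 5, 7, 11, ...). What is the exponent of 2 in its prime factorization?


Factorize 54 by dividing by 2 repeatedly.
Division steps: 2 divides 54 exactly 1 time(s).
Exponent of 2 = 1

1


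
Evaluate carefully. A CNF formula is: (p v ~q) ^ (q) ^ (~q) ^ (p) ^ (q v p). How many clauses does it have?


A CNF formula is a conjunction of clauses.
Clauses are separated by ^.
Counting the conjuncts: 5 clauses.

5


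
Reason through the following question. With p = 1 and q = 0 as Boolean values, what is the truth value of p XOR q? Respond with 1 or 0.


p = 1, q = 0
Operation: p XOR q
Evaluate: 1 XOR 0 = 1

1


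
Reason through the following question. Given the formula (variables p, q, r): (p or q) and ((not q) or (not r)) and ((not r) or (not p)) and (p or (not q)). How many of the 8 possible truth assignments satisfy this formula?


Evaluate all 8 assignments for p, q, r:
p=0, q=0, r=0: 0
p=0, q=0, r=1: 0
p=0, q=1, r=0: 0
p=0, q=1, r=1: 0
p=1, q=0, r=0: 1
p=1, q=0, r=1: 0
p=1, q=1, r=0: 1
p=1, q=1, r=1: 0
Satisfying count = 2

2


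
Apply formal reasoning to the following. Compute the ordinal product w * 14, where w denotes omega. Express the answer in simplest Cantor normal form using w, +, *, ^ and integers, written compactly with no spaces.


Compute w * 14.
Ordinal * is associative and left-distributive over +, but NOT commutative; for finite n>1, n*w = w but w*n stays w*n.
w * 14 means 14 copies of w concatenated: w*14.
Result = w*14

w*14


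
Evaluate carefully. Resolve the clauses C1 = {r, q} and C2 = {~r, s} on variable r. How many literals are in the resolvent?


Remove r from C1 and ~r from C2.
C1 remainder: {q}
C2 remainder: {s}
Union (resolvent): {q, s}
Resolvent has 2 literal(s).

2


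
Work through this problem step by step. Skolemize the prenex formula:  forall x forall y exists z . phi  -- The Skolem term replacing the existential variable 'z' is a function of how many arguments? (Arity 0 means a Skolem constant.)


Quantifier prefix: forall x forall y exists z
'z' is existentially quantified at position 3.
Universal variables preceding it: x, y
Skolem function arity = 2

2
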